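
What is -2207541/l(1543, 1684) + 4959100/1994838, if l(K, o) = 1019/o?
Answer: -3707901652305986/1016369961 ≈ -3.6482e+6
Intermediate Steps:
-2207541/l(1543, 1684) + 4959100/1994838 = -2207541/(1019/1684) + 4959100/1994838 = -2207541/(1019*(1/1684)) + 4959100*(1/1994838) = -2207541/1019/1684 + 2479550/997419 = -2207541*1684/1019 + 2479550/997419 = -3717499044/1019 + 2479550/997419 = -3707901652305986/1016369961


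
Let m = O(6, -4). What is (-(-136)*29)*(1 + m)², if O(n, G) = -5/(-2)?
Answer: 48314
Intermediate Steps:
O(n, G) = 5/2 (O(n, G) = -5*(-½) = 5/2)
m = 5/2 ≈ 2.5000
(-(-136)*29)*(1 + m)² = (-(-136)*29)*(1 + 5/2)² = (-68*(-58))*(7/2)² = 3944*(49/4) = 48314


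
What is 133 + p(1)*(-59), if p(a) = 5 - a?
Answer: -103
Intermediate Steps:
133 + p(1)*(-59) = 133 + (5 - 1*1)*(-59) = 133 + (5 - 1)*(-59) = 133 + 4*(-59) = 133 - 236 = -103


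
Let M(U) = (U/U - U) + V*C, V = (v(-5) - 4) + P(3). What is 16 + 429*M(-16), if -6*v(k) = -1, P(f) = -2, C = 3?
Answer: -397/2 ≈ -198.50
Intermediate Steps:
v(k) = ⅙ (v(k) = -⅙*(-1) = ⅙)
V = -35/6 (V = (⅙ - 4) - 2 = -23/6 - 2 = -35/6 ≈ -5.8333)
M(U) = -33/2 - U (M(U) = (U/U - U) - 35/6*3 = (1 - U) - 35/2 = -33/2 - U)
16 + 429*M(-16) = 16 + 429*(-33/2 - 1*(-16)) = 16 + 429*(-33/2 + 16) = 16 + 429*(-½) = 16 - 429/2 = -397/2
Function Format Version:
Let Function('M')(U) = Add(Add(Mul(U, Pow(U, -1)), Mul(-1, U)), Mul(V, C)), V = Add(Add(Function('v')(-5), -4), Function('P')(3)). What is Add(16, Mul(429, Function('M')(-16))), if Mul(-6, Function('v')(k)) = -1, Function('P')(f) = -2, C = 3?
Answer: Rational(-397, 2) ≈ -198.50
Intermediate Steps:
Function('v')(k) = Rational(1, 6) (Function('v')(k) = Mul(Rational(-1, 6), -1) = Rational(1, 6))
V = Rational(-35, 6) (V = Add(Add(Rational(1, 6), -4), -2) = Add(Rational(-23, 6), -2) = Rational(-35, 6) ≈ -5.8333)
Function('M')(U) = Add(Rational(-33, 2), Mul(-1, U)) (Function('M')(U) = Add(Add(Mul(U, Pow(U, -1)), Mul(-1, U)), Mul(Rational(-35, 6), 3)) = Add(Add(1, Mul(-1, U)), Rational(-35, 2)) = Add(Rational(-33, 2), Mul(-1, U)))
Add(16, Mul(429, Function('M')(-16))) = Add(16, Mul(429, Add(Rational(-33, 2), Mul(-1, -16)))) = Add(16, Mul(429, Add(Rational(-33, 2), 16))) = Add(16, Mul(429, Rational(-1, 2))) = Add(16, Rational(-429, 2)) = Rational(-397, 2)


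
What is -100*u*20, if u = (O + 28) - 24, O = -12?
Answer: 16000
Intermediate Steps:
u = -8 (u = (-12 + 28) - 24 = 16 - 24 = -8)
-100*u*20 = -100*(-8)*20 = 800*20 = 16000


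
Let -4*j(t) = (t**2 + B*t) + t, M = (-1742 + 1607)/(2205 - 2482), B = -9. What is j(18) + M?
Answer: -12330/277 ≈ -44.513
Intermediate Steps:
M = 135/277 (M = -135/(-277) = -135*(-1/277) = 135/277 ≈ 0.48736)
j(t) = 2*t - t**2/4 (j(t) = -((t**2 - 9*t) + t)/4 = -(t**2 - 8*t)/4 = 2*t - t**2/4)
j(18) + M = (1/4)*18*(8 - 1*18) + 135/277 = (1/4)*18*(8 - 18) + 135/277 = (1/4)*18*(-10) + 135/277 = -45 + 135/277 = -12330/277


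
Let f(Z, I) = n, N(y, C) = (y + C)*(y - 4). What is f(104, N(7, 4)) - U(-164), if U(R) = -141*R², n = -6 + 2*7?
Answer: 3792344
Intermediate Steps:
N(y, C) = (-4 + y)*(C + y) (N(y, C) = (C + y)*(-4 + y) = (-4 + y)*(C + y))
n = 8 (n = -6 + 14 = 8)
f(Z, I) = 8
f(104, N(7, 4)) - U(-164) = 8 - (-141)*(-164)² = 8 - (-141)*26896 = 8 - 1*(-3792336) = 8 + 3792336 = 3792344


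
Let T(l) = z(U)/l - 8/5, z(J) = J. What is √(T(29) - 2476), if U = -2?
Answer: 3*I*√5788110/145 ≈ 49.776*I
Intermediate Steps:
T(l) = -8/5 - 2/l (T(l) = -2/l - 8/5 = -8/5 - 2/l)
√(T(29) - 2476) = √((-8/5 - 2/29) - 2476) = √(-242/145 - 2476) = √(-359262/145) = 3*I*√5788110/145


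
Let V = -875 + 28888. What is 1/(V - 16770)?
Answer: 1/11243 ≈ 8.8944e-5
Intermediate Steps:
V = 28013
1/(V - 16770) = 1/(28013 - 16770) = 1/11243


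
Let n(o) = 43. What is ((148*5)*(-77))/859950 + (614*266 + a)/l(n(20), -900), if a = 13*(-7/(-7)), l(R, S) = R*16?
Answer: 2006035013/8452080 ≈ 237.34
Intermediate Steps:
l(R, S) = 16*R
a = 13 (a = 13*(-7*(-1/7)) = 13*1 = 13)
((148*5)*(-77))/859950 + (614*266 + a)/l(n(20), -900) = ((148*5)*(-77))/859950 + (614*266 + 13)/((16*43)) = (740*(-77))*(1/859950) + (163324 + 13)/688 = -56980*1/859950 + 163337*(1/688) = -814/12285 + 163337/688 = 2006035013/8452080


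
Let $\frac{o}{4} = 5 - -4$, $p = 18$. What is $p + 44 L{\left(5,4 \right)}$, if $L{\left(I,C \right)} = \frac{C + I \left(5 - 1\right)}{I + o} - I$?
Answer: $- \frac{7226}{41} \approx -176.24$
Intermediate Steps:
$o = 36$ ($o = 4 \left(5 - -4\right) = 4 \left(5 + 4\right) = 4 \cdot 9 = 36$)
$L{\left(I,C \right)} = - I + \frac{C + 4 I}{36 + I}$ ($L{\left(I,C \right)} = \frac{C + I \left(5 - 1\right)}{I + 36} - I = \frac{C + I 4}{36 + I} - I = \frac{C + 4 I}{36 + I} - I = - I + \frac{C + 4 I}{36 + I}$)
$p + 44 L{\left(5,4 \right)} = 18 + 44 \frac{4 - 5^{2} - 160}{36 + 5} = 18 + 44 \frac{4 - 25 - 160}{41} = 18 + 44 \cdot \frac{1}{41} \left(-181\right) = 18 + 44 \left(- \frac{181}{41}\right) = 18 - \frac{7964}{41} = - \frac{7226}{41}$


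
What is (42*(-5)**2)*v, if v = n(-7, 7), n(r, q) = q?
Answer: 7350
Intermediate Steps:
v = 7
(42*(-5)**2)*v = (42*(-5)**2)*7 = (42*25)*7 = 1050*7 = 7350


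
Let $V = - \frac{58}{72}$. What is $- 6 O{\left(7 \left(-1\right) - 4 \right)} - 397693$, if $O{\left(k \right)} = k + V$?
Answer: $- \frac{2385733}{6} \approx -3.9762 \cdot 10^{5}$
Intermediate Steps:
$V = - \frac{29}{36}$ ($V = \left(-58\right) \frac{1}{72} = - \frac{29}{36} \approx -0.80556$)
$O{\left(k \right)} = - \frac{29}{36} + k$ ($O{\left(k \right)} = k - \frac{29}{36} = - \frac{29}{36} + k$)
$- 6 O{\left(7 \left(-1\right) - 4 \right)} - 397693 = - 6 \left(- \frac{29}{36} + \left(7 \left(-1\right) - 4\right)\right) - 397693 = - 6 \left(- \frac{29}{36} - 11\right) - 397693 = \left(-6\right) \left(- \frac{425}{36}\right) - 397693 = \frac{425}{6} - 397693 = - \frac{2385733}{6}$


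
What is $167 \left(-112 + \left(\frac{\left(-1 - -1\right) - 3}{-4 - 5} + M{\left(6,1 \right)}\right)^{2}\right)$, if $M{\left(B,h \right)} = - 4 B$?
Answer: $\frac{673511}{9} \approx 74835.0$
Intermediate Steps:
$167 \left(-112 + \left(\frac{\left(-1 - -1\right) - 3}{-4 - 5} + M{\left(6,1 \right)}\right)^{2}\right) = 167 \left(-112 + \left(\frac{\left(-1 - -1\right) - 3}{-4 - 5} - 24\right)^{2}\right) = 167 \left(-112 + \left(\frac{\left(-1 + 1\right) - 3}{-9} - 24\right)^{2}\right) = 167 \left(-112 + \left(\left(0 - 3\right) \left(- \frac{1}{9}\right) - 24\right)^{2}\right) = 167 \left(-112 + \left(\left(-3\right) \left(- \frac{1}{9}\right) - 24\right)^{2}\right) = 167 \left(-112 + \left(\frac{1}{3} - 24\right)^{2}\right) = 167 \left(-112 + \left(- \frac{71}{3}\right)^{2}\right) = 167 \left(-112 + \frac{5041}{9}\right) = 167 \cdot \frac{4033}{9} = \frac{673511}{9}$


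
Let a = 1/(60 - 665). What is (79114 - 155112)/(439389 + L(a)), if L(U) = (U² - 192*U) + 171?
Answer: -27817167950/160890065161 ≈ -0.17290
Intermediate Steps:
a = -1/605 (a = 1/(-605) = -1/605 ≈ -0.0016529)
L(U) = 171 + U² - 192*U
(79114 - 155112)/(439389 + L(a)) = (79114 - 155112)/(439389 + (171 + (-1/605)² - 192*(-1/605))) = -75998/(439389 + (171 + 1/366025 + 192/605)) = -75998/(439389 + 62706436/366025) = -75998/160890065161/366025 = -75998*366025/160890065161 = -27817167950/160890065161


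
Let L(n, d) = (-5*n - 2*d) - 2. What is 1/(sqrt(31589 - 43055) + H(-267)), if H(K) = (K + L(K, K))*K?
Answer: -71200/30416641911 - 7*I*sqrt(26)/60833283822 ≈ -2.3408e-6 - 5.8674e-10*I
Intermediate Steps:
L(n, d) = -2 - 5*n - 2*d
H(K) = K*(-2 - 6*K) (H(K) = (K + (-2 - 5*K - 2*K))*K = (K + (-2 - 7*K))*K = (-2 - 6*K)*K = K*(-2 - 6*K))
1/(sqrt(31589 - 43055) + H(-267)) = 1/(sqrt(31589 - 43055) - 2*(-267)*(1 + 3*(-267))) = 1/(sqrt(-11466) - 2*(-267)*(1 - 801)) = 1/(21*I*sqrt(26) - 2*(-267)*(-800)) = 1/(21*I*sqrt(26) - 427200) = 1/(-427200 + 21*I*sqrt(26))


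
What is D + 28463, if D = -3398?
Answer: 25065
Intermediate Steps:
D + 28463 = -3398 + 28463 = 25065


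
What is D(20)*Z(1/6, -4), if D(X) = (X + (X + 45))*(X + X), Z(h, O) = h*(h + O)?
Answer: -19550/9 ≈ -2172.2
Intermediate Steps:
Z(h, O) = h*(O + h)
D(X) = 2*X*(45 + 2*X) (D(X) = (X + (45 + X))*(2*X) = (45 + 2*X)*(2*X) = 2*X*(45 + 2*X))
D(20)*Z(1/6, -4) = (2*20*(45 + 2*20))*((1/6)*(-4 + 1/6)) = (2*20*(45 + 40))*((1*(⅙))*(-4 + 1*(⅙))) = (2*20*85)*((-4 + ⅙)/6) = 3400*((⅙)*(-23/6)) = 3400*(-23/36) = -19550/9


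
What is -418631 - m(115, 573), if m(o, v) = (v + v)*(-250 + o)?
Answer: -263921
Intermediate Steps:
m(o, v) = 2*v*(-250 + o) (m(o, v) = (2*v)*(-250 + o) = 2*v*(-250 + o))
-418631 - m(115, 573) = -418631 - 2*573*(-250 + 115) = -418631 - 2*573*(-135) = -418631 - 1*(-154710) = -418631 + 154710 = -263921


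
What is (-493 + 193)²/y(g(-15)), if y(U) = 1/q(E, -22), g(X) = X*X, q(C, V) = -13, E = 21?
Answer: -1170000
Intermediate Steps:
g(X) = X²
y(U) = -1/13 (y(U) = 1/(-13) = -1/13)
(-493 + 193)²/y(g(-15)) = (-493 + 193)²/(-1/13) = (-300)²*(-13) = 90000*(-13) = -1170000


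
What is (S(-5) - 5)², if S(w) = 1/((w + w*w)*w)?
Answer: 251001/10000 ≈ 25.100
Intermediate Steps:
S(w) = 1/(w*(w + w²)) (S(w) = 1/((w + w²)*w) = 1/(w*(w + w²)))
(S(-5) - 5)² = (1/((-5)²*(1 - 5)) - 5)² = ((1/25)/(-4) - 5)² = ((1/25)*(-¼) - 5)² = (-1/100 - 5)² = (-501/100)² = 251001/10000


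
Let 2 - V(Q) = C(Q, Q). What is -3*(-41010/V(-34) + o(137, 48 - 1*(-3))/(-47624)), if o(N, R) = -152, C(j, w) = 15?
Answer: -732398331/77389 ≈ -9463.9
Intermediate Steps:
V(Q) = -13 (V(Q) = 2 - 1*15 = 2 - 15 = -13)
-3*(-41010/V(-34) + o(137, 48 - 1*(-3))/(-47624)) = -3*(-41010/(-13) - 152/(-47624)) = -3*(-41010*(-1/13) - 152*(-1/47624)) = -3*(41010/13 + 19/5953) = -3*244132777/77389 = -732398331/77389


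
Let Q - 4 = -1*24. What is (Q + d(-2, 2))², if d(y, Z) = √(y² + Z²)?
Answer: 408 - 80*√2 ≈ 294.86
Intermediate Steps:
d(y, Z) = √(Z² + y²)
Q = -20 (Q = 4 - 1*24 = 4 - 24 = -20)
(Q + d(-2, 2))² = (-20 + √(2² + (-2)²))² = (-20 + √(4 + 4))² = (-20 + √8)² = (-20 + 2*√2)²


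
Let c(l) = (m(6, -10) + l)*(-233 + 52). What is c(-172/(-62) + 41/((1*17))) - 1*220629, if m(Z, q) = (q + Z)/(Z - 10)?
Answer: -116861543/527 ≈ -2.2175e+5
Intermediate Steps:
m(Z, q) = (Z + q)/(-10 + Z)
c(l) = -181 - 181*l (c(l) = ((6 - 10)/(-10 + 6) + l)*(-233 + 52) = (-4/(-4) + l)*(-181) = (-1/4*(-4) + l)*(-181) = (1 + l)*(-181) = -181 - 181*l)
c(-172/(-62) + 41/((1*17))) - 1*220629 = (-181 - 181*(-172/(-62) + 41/((1*17)))) - 1*220629 = (-181 - 181*(-172*(-1/62) + 41/17)) - 220629 = (-181 - 181*(86/31 + 41*(1/17))) - 220629 = (-181 - 181*(86/31 + 41/17)) - 220629 = (-181 - 181*2733/527) - 220629 = (-181 - 494673/527) - 220629 = -590060/527 - 220629 = -116861543/527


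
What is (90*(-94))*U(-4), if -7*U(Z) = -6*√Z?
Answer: -101520*I/7 ≈ -14503.0*I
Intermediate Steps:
U(Z) = 6*√Z/7 (U(Z) = -(-6)*√Z/7 = 6*√Z/7)
(90*(-94))*U(-4) = (90*(-94))*(6*√(-4)/7) = -50760*2*I/7 = -101520*I/7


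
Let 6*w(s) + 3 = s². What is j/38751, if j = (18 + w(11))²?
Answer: 12769/348759 ≈ 0.036613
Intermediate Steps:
w(s) = -½ + s²/6
j = 12769/9 (j = (18 + (-½ + (⅙)*11²))² = (18 + (-½ + (⅙)*121))² = (18 + (-½ + 121/6))² = (18 + 59/3)² = (113/3)² = 12769/9 ≈ 1418.8)
j/38751 = (12769/9)/38751 = (12769/9)*(1/38751) = 12769/348759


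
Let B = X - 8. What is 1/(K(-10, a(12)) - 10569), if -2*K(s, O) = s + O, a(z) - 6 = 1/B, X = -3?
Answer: -22/232473 ≈ -9.4635e-5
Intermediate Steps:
B = -11 (B = -3 - 8 = -11)
a(z) = 65/11 (a(z) = 6 + 1/(-11) = 6 - 1/11 = 65/11)
K(s, O) = -O/2 - s/2 (K(s, O) = -(s + O)/2 = -(O + s)/2 = -O/2 - s/2)
1/(K(-10, a(12)) - 10569) = 1/((-½*65/11 - ½*(-10)) - 10569) = 1/((-65/22 + 5) - 10569) = 1/(45/22 - 10569) = 1/(-232473/22) = -22/232473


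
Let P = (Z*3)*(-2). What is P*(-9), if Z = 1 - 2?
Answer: -54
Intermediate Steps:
Z = -1
P = 6 (P = -1*3*(-2) = -3*(-2) = 6)
P*(-9) = 6*(-9) = -54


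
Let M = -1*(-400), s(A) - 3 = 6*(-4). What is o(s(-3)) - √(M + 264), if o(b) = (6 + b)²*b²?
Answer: 99225 - 2*√166 ≈ 99199.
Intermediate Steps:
s(A) = -21 (s(A) = 3 + 6*(-4) = 3 - 24 = -21)
M = 400
o(b) = b²*(6 + b)²
o(s(-3)) - √(M + 264) = (-21)²*(6 - 21)² - √(400 + 264) = 441*(-15)² - √664 = 441*225 - 2*√166 = 99225 - 2*√166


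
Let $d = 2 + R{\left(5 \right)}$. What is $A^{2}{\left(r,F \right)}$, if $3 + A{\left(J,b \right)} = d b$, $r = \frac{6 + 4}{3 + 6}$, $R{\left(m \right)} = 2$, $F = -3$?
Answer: $225$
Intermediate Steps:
$r = \frac{10}{9} \approx 1.1111$
$d = 4$ ($d = 2 + 2 = 4$)
$A{\left(J,b \right)} = -3 + 4 b$
$A^{2}{\left(r,F \right)} = \left(-3 + 4 \left(-3\right)\right)^{2} = \left(-3 - 12\right)^{2} = \left(-15\right)^{2} = 225$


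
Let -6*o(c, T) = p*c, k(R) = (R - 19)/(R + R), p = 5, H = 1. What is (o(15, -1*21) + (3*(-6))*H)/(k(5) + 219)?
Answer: -305/2176 ≈ -0.14017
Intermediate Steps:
k(R) = (-19 + R)/(2*R) (k(R) = (-19 + R)/((2*R)) = (-19 + R)*(1/(2*R)) = (-19 + R)/(2*R))
o(c, T) = -5*c/6
(o(15, -1*21) + (3*(-6))*H)/(k(5) + 219) = (-⅚*15 + (3*(-6))*1)/((½)*(-19 + 5)/5 + 219) = (-25/2 - 18*1)/((½)*(⅕)*(-14) + 219) = (-25/2 - 18)/(-7/5 + 219) = -61/(2*1088/5) = -61/2*5/1088 = -305/2176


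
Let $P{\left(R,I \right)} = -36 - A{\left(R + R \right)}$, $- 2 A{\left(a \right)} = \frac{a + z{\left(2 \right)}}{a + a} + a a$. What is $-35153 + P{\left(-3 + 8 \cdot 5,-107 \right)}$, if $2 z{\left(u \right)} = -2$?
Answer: $- \frac{9605423}{296} \approx -32451.0$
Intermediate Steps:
$z{\left(u \right)} = -1$ ($z{\left(u \right)} = \frac{1}{2} \left(-2\right) = -1$)
$A{\left(a \right)} = - \frac{a^{2}}{2} - \frac{-1 + a}{4 a}$ ($A{\left(a \right)} = - \frac{\frac{a - 1}{a + a} + a a}{2} = - \frac{\frac{-1 + a}{2 a} + a^{2}}{2} = - \frac{a^{2} + \frac{-1 + a}{2 a}}{2} = - \frac{a^{2}}{2} - \frac{-1 + a}{4 a}$)
$P{\left(R,I \right)} = -36 - \frac{1 - 16 R^{3} - 2 R}{8 R}$ ($P{\left(R,I \right)} = -36 - \frac{1 - \left(R + R\right) - 2 \left(R + R\right)^{3}}{4 \left(R + R\right)} = -36 - \frac{1 - 2 R - 2 \left(2 R\right)^{3}}{4 \cdot 2 R} = -36 - \frac{\frac{1}{2 R} \left(1 - 2 R - 2 \cdot 8 R^{3}\right)}{4} = -36 - \frac{\frac{1}{2 R} \left(1 - 2 R - 16 R^{3}\right)}{4} = -36 - \frac{\frac{1}{2 R} \left(1 - 16 R^{3} - 2 R\right)}{4} = -36 - \frac{1 - 16 R^{3} - 2 R}{8 R}$)
$-35153 + P{\left(-3 + 8 \cdot 5,-107 \right)} = -35153 + \frac{-1 - 286 \left(-3 + 8 \cdot 5\right) + 16 \left(-3 + 8 \cdot 5\right)^{3}}{8 \left(-3 + 8 \cdot 5\right)} = -35153 + \frac{-1 - 286 \left(-3 + 40\right) + 16 \left(-3 + 40\right)^{3}}{8 \left(-3 + 40\right)} = -35153 + \frac{-1 - 10582 + 16 \cdot 37^{3}}{8 \cdot 37} = -35153 + \frac{1}{8} \cdot \frac{1}{37} \left(-1 - 10582 + 16 \cdot 50653\right) = -35153 + \frac{1}{8} \cdot \frac{1}{37} \left(-1 - 10582 + 810448\right) = -35153 + \frac{1}{8} \cdot \frac{1}{37} \cdot 799865 = -35153 + \frac{799865}{296} = - \frac{9605423}{296}$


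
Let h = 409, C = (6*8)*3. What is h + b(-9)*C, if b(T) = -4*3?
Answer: -1319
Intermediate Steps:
b(T) = -12
C = 144 (C = 48*3 = 144)
h + b(-9)*C = 409 - 12*144 = 409 - 1728 = -1319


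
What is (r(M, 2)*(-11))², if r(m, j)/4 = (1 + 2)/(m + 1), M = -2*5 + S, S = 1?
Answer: 1089/4 ≈ 272.25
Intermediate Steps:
M = -9 (M = -2*5 + 1 = -10 + 1 = -9)
r(m, j) = 12/(1 + m) (r(m, j) = 4*((1 + 2)/(m + 1)) = 4*(3/(1 + m)) = 12/(1 + m))
(r(M, 2)*(-11))² = ((12/(1 - 9))*(-11))² = ((12/(-8))*(-11))² = ((12*(-⅛))*(-11))² = (-3/2*(-11))² = (33/2)² = 1089/4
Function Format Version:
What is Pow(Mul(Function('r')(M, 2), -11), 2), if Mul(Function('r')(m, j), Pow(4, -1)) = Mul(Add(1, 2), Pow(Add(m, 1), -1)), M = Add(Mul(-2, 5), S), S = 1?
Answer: Rational(1089, 4) ≈ 272.25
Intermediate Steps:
M = -9 (M = Add(Mul(-2, 5), 1) = Add(-10, 1) = -9)
Function('r')(m, j) = Mul(12, Pow(Add(1, m), -1)) (Function('r')(m, j) = Mul(4, Mul(Add(1, 2), Pow(Add(m, 1), -1))) = Mul(4, Mul(3, Pow(Add(1, m), -1))) = Mul(12, Pow(Add(1, m), -1)))
Pow(Mul(Function('r')(M, 2), -11), 2) = Pow(Mul(Mul(12, Pow(Add(1, -9), -1)), -11), 2) = Pow(Mul(Mul(12, Pow(-8, -1)), -11), 2) = Pow(Mul(Mul(12, Rational(-1, 8)), -11), 2) = Pow(Mul(Rational(-3, 2), -11), 2) = Pow(Rational(33, 2), 2) = Rational(1089, 4)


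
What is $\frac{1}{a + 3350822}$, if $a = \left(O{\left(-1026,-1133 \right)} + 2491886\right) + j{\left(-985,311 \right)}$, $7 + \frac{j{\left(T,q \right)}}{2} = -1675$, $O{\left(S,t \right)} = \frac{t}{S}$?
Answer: $\frac{1026}{5991168077} \approx 1.7125 \cdot 10^{-7}$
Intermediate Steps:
$j{\left(T,q \right)} = -3364$ ($j{\left(T,q \right)} = -14 + 2 \left(-1675\right) = -14 - 3350 = -3364$)
$a = \frac{2553224705}{1026}$ ($a = \left(- \frac{1133}{-1026} + 2491886\right) - 3364 = \left(\left(-1133\right) \left(- \frac{1}{1026}\right) + 2491886\right) - 3364 = \left(\frac{1133}{1026} + 2491886\right) - 3364 = \frac{2556676169}{1026} - 3364 = \frac{2553224705}{1026} \approx 2.4885 \cdot 10^{6}$)
$\frac{1}{a + 3350822} = \frac{1}{\frac{2553224705}{1026} + 3350822} = \frac{1}{\frac{5991168077}{1026}} = \frac{1026}{5991168077}$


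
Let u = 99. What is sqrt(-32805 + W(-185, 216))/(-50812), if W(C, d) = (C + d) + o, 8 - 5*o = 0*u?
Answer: -I*sqrt(819310)/254060 ≈ -0.0035628*I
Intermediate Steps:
o = 8/5 (o = 8/5 - 0*99 = 8/5 - 1/5*0 = 8/5 + 0 = 8/5 ≈ 1.6000)
W(C, d) = 8/5 + C + d (W(C, d) = (C + d) + 8/5 = 8/5 + C + d)
sqrt(-32805 + W(-185, 216))/(-50812) = sqrt(-32805 + (8/5 - 185 + 216))/(-50812) = sqrt(-32805 + 163/5)*(-1/50812) = sqrt(-163862/5)*(-1/50812) = (I*sqrt(819310)/5)*(-1/50812) = -I*sqrt(819310)/254060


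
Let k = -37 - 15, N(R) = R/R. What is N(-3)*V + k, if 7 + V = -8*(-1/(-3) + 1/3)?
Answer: -193/3 ≈ -64.333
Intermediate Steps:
N(R) = 1
V = -37/3 (V = -7 - 8*(-1/(-3) + 1/3) = -7 - 8*(-1*(-⅓) + 1*(⅓)) = -7 - 8*(⅓ + ⅓) = -7 - 8*⅔ = -7 - 16/3 = -37/3 ≈ -12.333)
k = -52
N(-3)*V + k = 1*(-37/3) - 52 = -37/3 - 52 = -193/3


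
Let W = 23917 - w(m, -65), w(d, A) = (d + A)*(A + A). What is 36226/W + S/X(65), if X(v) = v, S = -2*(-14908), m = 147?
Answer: 1033302522/2247505 ≈ 459.76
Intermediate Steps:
S = 29816
w(d, A) = 2*A*(A + d) (w(d, A) = (A + d)*(2*A) = 2*A*(A + d))
W = 34577 (W = 23917 - 2*(-65)*(-65 + 147) = 23917 - 2*(-65)*82 = 23917 - 1*(-10660) = 23917 + 10660 = 34577)
36226/W + S/X(65) = 36226/34577 + 29816/65 = 1033302522/2247505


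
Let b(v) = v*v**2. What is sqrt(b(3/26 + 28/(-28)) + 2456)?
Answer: sqrt(1122016714)/676 ≈ 49.551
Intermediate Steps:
b(v) = v**3
sqrt(b(3/26 + 28/(-28)) + 2456) = sqrt((3/26 + 28/(-28))**3 + 2456) = sqrt((3*(1/26) + 28*(-1/28))**3 + 2456) = sqrt((3/26 - 1)**3 + 2456) = sqrt((-23/26)**3 + 2456) = sqrt(-12167/17576 + 2456) = sqrt(43154489/17576) = sqrt(1122016714)/676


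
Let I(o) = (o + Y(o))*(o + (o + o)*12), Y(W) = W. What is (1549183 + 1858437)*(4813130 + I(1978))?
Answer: 683014254454600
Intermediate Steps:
I(o) = 50*o² (I(o) = (o + o)*(o + (o + o)*12) = (2*o)*(o + (2*o)*12) = (2*o)*(o + 24*o) = (2*o)*(25*o) = 50*o²)
(1549183 + 1858437)*(4813130 + I(1978)) = (1549183 + 1858437)*(4813130 + 50*1978²) = 3407620*(4813130 + 50*3912484) = 3407620*(4813130 + 195624200) = 3407620*200437330 = 683014254454600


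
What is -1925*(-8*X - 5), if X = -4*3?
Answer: -175175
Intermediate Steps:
X = -12
-1925*(-8*X - 5) = -1925*(-8*(-12) - 5) = -1925*(96 - 5) = -1925*91 = -175175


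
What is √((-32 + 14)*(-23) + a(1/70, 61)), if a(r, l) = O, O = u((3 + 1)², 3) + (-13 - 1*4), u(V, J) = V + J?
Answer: 4*√26 ≈ 20.396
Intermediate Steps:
u(V, J) = J + V
O = 2 (O = (3 + (3 + 1)²) + (-13 - 1*4) = (3 + 4²) + (-13 - 4) = (3 + 16) - 17 = 19 - 17 = 2)
a(r, l) = 2
√((-32 + 14)*(-23) + a(1/70, 61)) = √((-32 + 14)*(-23) + 2) = √(-18*(-23) + 2) = √(414 + 2) = √416 = 4*√26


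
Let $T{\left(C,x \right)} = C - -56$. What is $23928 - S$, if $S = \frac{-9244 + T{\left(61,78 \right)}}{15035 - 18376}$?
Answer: $\frac{79934321}{3341} \approx 23925.0$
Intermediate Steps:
$T{\left(C,x \right)} = 56 + C$ ($T{\left(C,x \right)} = C + 56 = 56 + C$)
$S = \frac{9127}{3341}$ ($S = \frac{-9244 + \left(56 + 61\right)}{15035 - 18376} = \frac{-9244 + 117}{-3341} = \left(-9127\right) \left(- \frac{1}{3341}\right) = \frac{9127}{3341} \approx 2.7318$)
$23928 - S = 23928 - \frac{9127}{3341} = \frac{79934321}{3341}$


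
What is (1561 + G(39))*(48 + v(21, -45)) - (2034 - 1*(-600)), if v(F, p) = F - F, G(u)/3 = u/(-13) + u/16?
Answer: 72213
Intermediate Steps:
G(u) = -9*u/208 (G(u) = 3*(u/(-13) + u/16) = 3*(u*(-1/13) + u*(1/16)) = 3*(-u/13 + u/16) = 3*(-3*u/208) = -9*u/208)
v(F, p) = 0
(1561 + G(39))*(48 + v(21, -45)) - (2034 - 1*(-600)) = (1561 - 9/208*39)*(48 + 0) - (2034 - 1*(-600)) = (1561 - 27/16)*48 - (2034 + 600) = (24949/16)*48 - 1*2634 = 74847 - 2634 = 72213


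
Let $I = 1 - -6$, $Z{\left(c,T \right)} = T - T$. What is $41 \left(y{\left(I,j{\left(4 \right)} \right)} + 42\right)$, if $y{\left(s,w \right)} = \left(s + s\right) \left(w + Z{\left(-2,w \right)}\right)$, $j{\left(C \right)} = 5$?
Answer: $4592$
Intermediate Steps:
$Z{\left(c,T \right)} = 0$
$I = 7$ ($I = 1 + 6 = 7$)
$y{\left(s,w \right)} = 2 s w$ ($y{\left(s,w \right)} = \left(s + s\right) \left(w + 0\right) = 2 s w$)
$41 \left(y{\left(I,j{\left(4 \right)} \right)} + 42\right) = 41 \left(2 \cdot 7 \cdot 5 + 42\right) = 41 \left(70 + 42\right) = 41 \cdot 112 = 4592$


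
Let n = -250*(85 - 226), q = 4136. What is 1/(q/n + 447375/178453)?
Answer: 66919875/175617557 ≈ 0.38105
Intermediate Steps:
n = 35250 (n = -250*(-141) = 35250)
1/(q/n + 447375/178453) = 1/(4136/35250 + 447375/178453) = 1/(4136*(1/35250) + 447375*(1/178453)) = 1/(44/375 + 447375/178453) = 1/(175617557/66919875) = 66919875/175617557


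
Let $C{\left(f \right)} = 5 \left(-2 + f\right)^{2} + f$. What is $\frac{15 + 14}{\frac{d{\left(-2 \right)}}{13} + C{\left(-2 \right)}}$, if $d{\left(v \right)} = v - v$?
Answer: $\frac{29}{78} \approx 0.37179$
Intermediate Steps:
$d{\left(v \right)} = 0$
$C{\left(f \right)} = f + 5 \left(-2 + f\right)^{2}$
$\frac{15 + 14}{\frac{d{\left(-2 \right)}}{13} + C{\left(-2 \right)}} = \frac{15 + 14}{\frac{0}{13} - \left(2 - 5 \left(-2 - 2\right)^{2}\right)} = \frac{1}{0 \cdot \frac{1}{13} - \left(2 - 5 \left(-4\right)^{2}\right)} 29 = \frac{1}{0 + \left(-2 + 5 \cdot 16\right)} 29 = \frac{1}{0 + \left(-2 + 80\right)} 29 = \frac{1}{0 + 78} \cdot 29 = \frac{1}{78} \cdot 29 = \frac{29}{78}$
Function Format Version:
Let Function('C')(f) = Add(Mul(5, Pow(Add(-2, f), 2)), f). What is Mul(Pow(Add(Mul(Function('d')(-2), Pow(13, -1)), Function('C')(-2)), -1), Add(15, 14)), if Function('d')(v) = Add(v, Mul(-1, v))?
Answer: Rational(29, 78) ≈ 0.37179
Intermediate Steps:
Function('d')(v) = 0
Function('C')(f) = Add(f, Mul(5, Pow(Add(-2, f), 2)))
Mul(Pow(Add(Mul(Function('d')(-2), Pow(13, -1)), Function('C')(-2)), -1), Add(15, 14)) = Mul(Pow(Add(Mul(0, Pow(13, -1)), Add(-2, Mul(5, Pow(Add(-2, -2), 2)))), -1), Add(15, 14)) = Mul(Pow(Add(Mul(0, Rational(1, 13)), Add(-2, Mul(5, Pow(-4, 2)))), -1), 29) = Mul(Pow(Add(0, Add(-2, Mul(5, 16))), -1), 29) = Mul(Pow(Add(0, Add(-2, 80)), -1), 29) = Mul(Pow(Add(0, 78), -1), 29) = Mul(Pow(78, -1), 29) = Mul(Rational(1, 78), 29) = Rational(29, 78)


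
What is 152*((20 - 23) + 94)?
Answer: 13832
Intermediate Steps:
152*((20 - 23) + 94) = 152*(-3 + 94) = 152*91 = 13832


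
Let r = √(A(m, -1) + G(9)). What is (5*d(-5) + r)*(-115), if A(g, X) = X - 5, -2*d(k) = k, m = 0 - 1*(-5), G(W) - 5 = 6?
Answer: -2875/2 - 115*√5 ≈ -1694.6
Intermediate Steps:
G(W) = 11 (G(W) = 5 + 6 = 11)
m = 5 (m = 0 + 5 = 5)
d(k) = -k/2
A(g, X) = -5 + X
r = √5 (r = √((-5 - 1) + 11) = √(-6 + 11) = √5 ≈ 2.2361)
(5*d(-5) + r)*(-115) = (5*(-½*(-5)) + √5)*(-115) = (5*(5/2) + √5)*(-115) = (25/2 + √5)*(-115) = -2875/2 - 115*√5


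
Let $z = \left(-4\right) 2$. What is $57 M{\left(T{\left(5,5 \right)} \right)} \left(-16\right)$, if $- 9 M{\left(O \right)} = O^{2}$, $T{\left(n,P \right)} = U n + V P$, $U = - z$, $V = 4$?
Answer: $364800$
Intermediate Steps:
$z = -8$
$U = 8$ ($U = \left(-1\right) \left(-8\right) = 8$)
$T{\left(n,P \right)} = 4 P + 8 n$ ($T{\left(n,P \right)} = 8 n + 4 P = 4 P + 8 n$)
$M{\left(O \right)} = - \frac{O^{2}}{9}$
$57 M{\left(T{\left(5,5 \right)} \right)} \left(-16\right) = 57 \left(- \frac{\left(4 \cdot 5 + 8 \cdot 5\right)^{2}}{9}\right) \left(-16\right) = 57 \left(- \frac{\left(20 + 40\right)^{2}}{9}\right) \left(-16\right) = 57 \left(- \frac{60^{2}}{9}\right) \left(-16\right) = 57 \left(\left(- \frac{1}{9}\right) 3600\right) \left(-16\right) = 57 \left(-400\right) \left(-16\right) = \left(-22800\right) \left(-16\right) = 364800$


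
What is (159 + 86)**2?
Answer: 60025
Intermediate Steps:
(159 + 86)**2 = 245**2 = 60025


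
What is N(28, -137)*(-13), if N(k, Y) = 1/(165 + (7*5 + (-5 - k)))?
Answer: -13/167 ≈ -0.077844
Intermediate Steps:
N(k, Y) = 1/(195 - k) (N(k, Y) = 1/(165 + (35 + (-5 - k))) = 1/(165 + (30 - k)) = 1/(195 - k))
N(28, -137)*(-13) = -1/(-195 + 28)*(-13) = -1/(-167)*(-13) = -1*(-1/167)*(-13) = (1/167)*(-13) = -13/167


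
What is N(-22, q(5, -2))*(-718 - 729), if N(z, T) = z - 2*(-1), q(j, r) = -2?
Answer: 28940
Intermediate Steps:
N(z, T) = 2 + z (N(z, T) = z + 2 = 2 + z)
N(-22, q(5, -2))*(-718 - 729) = (2 - 22)*(-718 - 729) = -20*(-1447) = 28940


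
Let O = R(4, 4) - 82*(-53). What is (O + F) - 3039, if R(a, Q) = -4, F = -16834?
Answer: -15531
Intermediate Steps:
O = 4342 (O = -4 - 82*(-53) = -4 + 4346 = 4342)
(O + F) - 3039 = (4342 - 16834) - 3039 = -12492 - 3039 = -15531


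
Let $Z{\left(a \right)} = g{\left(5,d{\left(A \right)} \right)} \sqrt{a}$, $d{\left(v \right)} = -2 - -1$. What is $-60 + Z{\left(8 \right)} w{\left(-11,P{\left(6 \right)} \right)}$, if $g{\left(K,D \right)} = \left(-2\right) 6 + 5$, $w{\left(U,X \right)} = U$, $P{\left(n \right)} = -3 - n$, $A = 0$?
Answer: $-60 + 154 \sqrt{2} \approx 157.79$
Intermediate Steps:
$d{\left(v \right)} = -1$ ($d{\left(v \right)} = -2 + 1 = -1$)
$g{\left(K,D \right)} = -7$ ($g{\left(K,D \right)} = -12 + 5 = -7$)
$Z{\left(a \right)} = - 7 \sqrt{a}$
$-60 + Z{\left(8 \right)} w{\left(-11,P{\left(6 \right)} \right)} = -60 + - 7 \sqrt{8} \left(-11\right) = -60 + - 7 \cdot 2 \sqrt{2} \left(-11\right) = -60 + - 14 \sqrt{2} \left(-11\right) = -60 + 154 \sqrt{2}$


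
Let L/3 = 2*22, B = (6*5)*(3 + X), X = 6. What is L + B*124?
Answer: 33612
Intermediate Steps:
B = 270 (B = (6*5)*(3 + 6) = 30*9 = 270)
L = 132 (L = 3*(2*22) = 3*44 = 132)
L + B*124 = 132 + 270*124 = 132 + 33480 = 33612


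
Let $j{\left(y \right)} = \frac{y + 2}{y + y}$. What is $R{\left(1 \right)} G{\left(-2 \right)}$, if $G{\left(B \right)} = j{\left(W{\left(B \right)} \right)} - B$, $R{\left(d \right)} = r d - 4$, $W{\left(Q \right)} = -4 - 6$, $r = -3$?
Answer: $- \frac{84}{5} \approx -16.8$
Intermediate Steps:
$W{\left(Q \right)} = -10$ ($W{\left(Q \right)} = -4 - 6 = -10$)
$j{\left(y \right)} = \frac{2 + y}{2 y}$
$R{\left(d \right)} = -4 - 3 d$ ($R{\left(d \right)} = - 3 d - 4 = -4 - 3 d$)
$G{\left(B \right)} = \frac{2}{5} - B$ ($G{\left(B \right)} = \frac{2 - 10}{2 \left(-10\right)} - B = \frac{1}{2} \left(- \frac{1}{10}\right) \left(-8\right) - B = \frac{2}{5} - B$)
$R{\left(1 \right)} G{\left(-2 \right)} = \left(-4 - 3\right) \left(\frac{2}{5} - -2\right) = \left(-4 - 3\right) \left(\frac{2}{5} + 2\right) = \left(-7\right) \frac{12}{5} = - \frac{84}{5}$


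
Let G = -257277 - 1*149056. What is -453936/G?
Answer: 453936/406333 ≈ 1.1172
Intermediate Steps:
G = -406333 (G = -257277 - 149056 = -406333)
-453936/G = -453936/(-406333) = -453936*(-1/406333) = 453936/406333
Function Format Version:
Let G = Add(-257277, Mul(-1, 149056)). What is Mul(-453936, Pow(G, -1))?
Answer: Rational(453936, 406333) ≈ 1.1172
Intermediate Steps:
G = -406333 (G = Add(-257277, -149056) = -406333)
Mul(-453936, Pow(G, -1)) = Mul(-453936, Pow(-406333, -1)) = Mul(-453936, Rational(-1, 406333)) = Rational(453936, 406333)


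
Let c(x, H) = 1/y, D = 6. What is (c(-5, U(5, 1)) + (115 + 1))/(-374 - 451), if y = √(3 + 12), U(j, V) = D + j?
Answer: -116/825 - √15/12375 ≈ -0.14092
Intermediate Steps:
U(j, V) = 6 + j
y = √15 ≈ 3.8730
c(x, H) = √15/15 (c(x, H) = 1/(√15) = √15/15)
(c(-5, U(5, 1)) + (115 + 1))/(-374 - 451) = (√15/15 + (115 + 1))/(-374 - 451) = (√15/15 + 116)/(-825) = (116 + √15/15)*(-1/825) = -116/825 - √15/12375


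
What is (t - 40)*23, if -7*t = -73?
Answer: -4761/7 ≈ -680.14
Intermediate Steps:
t = 73/7 (t = -⅐*(-73) = 73/7 ≈ 10.429)
(t - 40)*23 = (73/7 - 40)*23 = -207/7*23 = -4761/7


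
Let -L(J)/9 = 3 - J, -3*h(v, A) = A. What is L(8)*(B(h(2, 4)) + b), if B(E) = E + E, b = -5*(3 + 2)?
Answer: -1245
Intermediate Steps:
h(v, A) = -A/3
b = -25 (b = -5*5 = -25)
B(E) = 2*E
L(J) = -27 + 9*J (L(J) = -9*(3 - J) = -27 + 9*J)
L(8)*(B(h(2, 4)) + b) = (-27 + 9*8)*(2*(-⅓*4) - 25) = (-27 + 72)*(2*(-4/3) - 25) = 45*(-8/3 - 25) = 45*(-83/3) = -1245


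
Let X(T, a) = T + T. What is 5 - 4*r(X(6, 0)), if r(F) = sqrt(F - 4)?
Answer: 5 - 8*sqrt(2) ≈ -6.3137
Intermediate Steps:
X(T, a) = 2*T
r(F) = sqrt(-4 + F)
5 - 4*r(X(6, 0)) = 5 - 4*sqrt(-4 + 2*6) = 5 - 4*sqrt(-4 + 12) = 5 - 8*sqrt(2)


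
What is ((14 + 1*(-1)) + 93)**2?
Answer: 11236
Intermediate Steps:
((14 + 1*(-1)) + 93)**2 = ((14 - 1) + 93)**2 = (13 + 93)**2 = 106**2 = 11236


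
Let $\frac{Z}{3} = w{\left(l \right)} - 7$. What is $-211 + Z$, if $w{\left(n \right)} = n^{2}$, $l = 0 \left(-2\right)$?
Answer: $-232$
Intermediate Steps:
$l = 0$
$Z = -21$ ($Z = 3 \left(0^{2} - 7\right) = 3 \left(0 - 7\right) = 3 \left(-7\right) = -21$)
$-211 + Z = -211 - 21 = -232$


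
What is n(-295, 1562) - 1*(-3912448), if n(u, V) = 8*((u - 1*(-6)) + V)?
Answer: 3922632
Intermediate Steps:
n(u, V) = 48 + 8*V + 8*u (n(u, V) = 8*((u + 6) + V) = 8*((6 + u) + V) = 8*(6 + V + u) = 48 + 8*V + 8*u)
n(-295, 1562) - 1*(-3912448) = (48 + 8*1562 + 8*(-295)) - 1*(-3912448) = (48 + 12496 - 2360) + 3912448 = 10184 + 3912448 = 3922632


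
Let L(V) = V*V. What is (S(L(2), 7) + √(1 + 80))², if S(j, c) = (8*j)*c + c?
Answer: 57600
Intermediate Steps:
L(V) = V²
S(j, c) = c + 8*c*j (S(j, c) = 8*c*j + c = c + 8*c*j)
(S(L(2), 7) + √(1 + 80))² = (7*(1 + 8*2²) + √(1 + 80))² = (7*(1 + 8*4) + √81)² = (7*(1 + 32) + 9)² = (7*33 + 9)² = (231 + 9)² = 240² = 57600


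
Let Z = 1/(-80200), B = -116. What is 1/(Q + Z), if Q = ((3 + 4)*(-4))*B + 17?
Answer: 80200/261852999 ≈ 0.00030628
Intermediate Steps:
Q = 3265 (Q = ((3 + 4)*(-4))*(-116) + 17 = (7*(-4))*(-116) + 17 = -28*(-116) + 17 = 3248 + 17 = 3265)
Z = -1/80200 ≈ -1.2469e-5
1/(Q + Z) = 1/(3265 - 1/80200) = 1/(261852999/80200) = 80200/261852999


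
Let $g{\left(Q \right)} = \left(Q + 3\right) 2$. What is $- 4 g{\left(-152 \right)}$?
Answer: $1192$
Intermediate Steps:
$g{\left(Q \right)} = 6 + 2 Q$ ($g{\left(Q \right)} = \left(3 + Q\right) 2 = 6 + 2 Q$)
$- 4 g{\left(-152 \right)} = - 4 \left(6 + 2 \left(-152\right)\right) = - 4 \left(6 - 304\right) = \left(-4\right) \left(-298\right) = 1192$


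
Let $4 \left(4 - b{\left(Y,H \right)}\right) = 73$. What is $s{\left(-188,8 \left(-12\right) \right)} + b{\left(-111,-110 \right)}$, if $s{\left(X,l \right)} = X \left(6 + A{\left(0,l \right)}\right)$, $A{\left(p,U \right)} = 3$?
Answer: $- \frac{6825}{4} \approx -1706.3$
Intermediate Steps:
$b{\left(Y,H \right)} = - \frac{57}{4}$ ($b{\left(Y,H \right)} = 4 - \frac{73}{4} = - \frac{57}{4}$)
$s{\left(X,l \right)} = 9 X$ ($s{\left(X,l \right)} = X \left(6 + 3\right) = X 9 = 9 X$)
$s{\left(-188,8 \left(-12\right) \right)} + b{\left(-111,-110 \right)} = 9 \left(-188\right) - \frac{57}{4} = -1692 - \frac{57}{4} = - \frac{6825}{4}$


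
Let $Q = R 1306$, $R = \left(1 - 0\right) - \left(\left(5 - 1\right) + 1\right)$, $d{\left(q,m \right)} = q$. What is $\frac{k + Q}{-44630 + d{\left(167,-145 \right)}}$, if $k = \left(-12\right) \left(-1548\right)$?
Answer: $- \frac{13352}{44463} \approx -0.30029$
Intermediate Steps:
$R = -4$ ($R = \left(1 + 0\right) - \left(4 + 1\right) = 1 - 5 = -4$)
$k = 18576$
$Q = -5224$ ($Q = \left(-4\right) 1306 = -5224$)
$\frac{k + Q}{-44630 + d{\left(167,-145 \right)}} = \frac{18576 - 5224}{-44630 + 167} = \frac{13352}{-44463} = 13352 \left(- \frac{1}{44463}\right) = - \frac{13352}{44463}$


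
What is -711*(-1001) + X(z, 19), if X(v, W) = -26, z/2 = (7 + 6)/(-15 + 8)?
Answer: 711685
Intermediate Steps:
z = -26/7 (z = 2*((7 + 6)/(-15 + 8)) = 2*(13/(-7)) = 2*(13*(-1/7)) = 2*(-13/7) = -26/7 ≈ -3.7143)
-711*(-1001) + X(z, 19) = -711*(-1001) - 26 = 711711 - 26 = 711685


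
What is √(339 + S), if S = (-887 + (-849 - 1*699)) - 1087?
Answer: I*√3183 ≈ 56.418*I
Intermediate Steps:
S = -3522 (S = (-887 + (-849 - 699)) - 1087 = (-887 - 1548) - 1087 = -2435 - 1087 = -3522)
√(339 + S) = √(339 - 3522) = √(-3183) = I*√3183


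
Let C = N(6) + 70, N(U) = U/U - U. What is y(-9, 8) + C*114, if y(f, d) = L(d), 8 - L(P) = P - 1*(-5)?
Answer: 7405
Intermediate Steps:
N(U) = 1 - U
L(P) = 3 - P (L(P) = 8 - (P - 1*(-5)) = 8 - (P + 5) = 8 - (5 + P) = 8 + (-5 - P) = 3 - P)
y(f, d) = 3 - d
C = 65 (C = (1 - 1*6) + 70 = (1 - 6) + 70 = -5 + 70 = 65)
y(-9, 8) + C*114 = (3 - 1*8) + 65*114 = (3 - 8) + 7410 = -5 + 7410 = 7405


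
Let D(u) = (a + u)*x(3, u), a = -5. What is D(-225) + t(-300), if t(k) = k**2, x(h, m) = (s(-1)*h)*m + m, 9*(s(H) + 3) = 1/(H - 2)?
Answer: -329750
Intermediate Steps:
s(H) = -3 + 1/(9*(-2 + H)) (s(H) = -3 + 1/(9*(H - 2)) = -3 + 1/(9*(-2 + H)))
x(h, m) = m - 82*h*m/27 (x(h, m) = (((55 - 27*(-1))/(9*(-2 - 1)))*h)*m + m = (((1/9)*(55 + 27)/(-3))*h)*m + m = (((1/9)*(-1/3)*82)*h)*m + m = (-82*h/27)*m + m = -82*h*m/27 + m = m - 82*h*m/27)
D(u) = -73*u*(-5 + u)/9 (D(u) = (-5 + u)*(u*(27 - 82*3)/27) = (-5 + u)*(u*(27 - 246)/27) = (-5 + u)*((1/27)*u*(-219)) = (-5 + u)*(-73*u/9) = -73*u*(-5 + u)/9)
D(-225) + t(-300) = (73/9)*(-225)*(5 - 1*(-225)) + (-300)**2 = (73/9)*(-225)*(5 + 225) + 90000 = (73/9)*(-225)*230 + 90000 = -419750 + 90000 = -329750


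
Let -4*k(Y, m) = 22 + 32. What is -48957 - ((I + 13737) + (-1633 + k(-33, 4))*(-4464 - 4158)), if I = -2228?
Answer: -14256589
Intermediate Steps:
k(Y, m) = -27/2 (k(Y, m) = -(22 + 32)/4 = -1/4*54 = -27/2)
-48957 - ((I + 13737) + (-1633 + k(-33, 4))*(-4464 - 4158)) = -48957 - ((-2228 + 13737) + (-1633 - 27/2)*(-4464 - 4158)) = -48957 - (11509 - 3293/2*(-8622)) = -48957 - (11509 + 14196123) = -48957 - 1*14207632 = -48957 - 14207632 = -14256589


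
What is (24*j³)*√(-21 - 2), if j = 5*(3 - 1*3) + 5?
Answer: 3000*I*√23 ≈ 14388.0*I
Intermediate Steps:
j = 5 (j = 5*(3 - 3) + 5 = 5*0 + 5 = 0 + 5 = 5)
(24*j³)*√(-21 - 2) = (24*5³)*√(-21 - 2) = (24*125)*√(-23) = 3000*(I*√23) = 3000*I*√23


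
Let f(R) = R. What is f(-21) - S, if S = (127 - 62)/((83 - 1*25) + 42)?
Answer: -433/20 ≈ -21.650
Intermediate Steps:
S = 13/20 (S = 65/((83 - 25) + 42) = 65/(58 + 42) = 65/100 = 65*(1/100) = 13/20 ≈ 0.65000)
f(-21) - S = -21 - 1*13/20 = -21 - 13/20 = -433/20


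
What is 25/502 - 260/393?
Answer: -120695/197286 ≈ -0.61178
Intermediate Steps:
25/502 - 260/393 = -120695/197286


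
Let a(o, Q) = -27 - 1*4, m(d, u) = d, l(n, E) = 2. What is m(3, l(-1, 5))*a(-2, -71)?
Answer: -93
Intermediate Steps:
a(o, Q) = -31 (a(o, Q) = -27 - 4 = -31)
m(3, l(-1, 5))*a(-2, -71) = 3*(-31) = -93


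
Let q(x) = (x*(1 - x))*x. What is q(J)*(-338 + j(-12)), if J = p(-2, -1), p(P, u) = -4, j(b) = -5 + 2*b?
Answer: -29360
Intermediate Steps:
J = -4
q(x) = x²*(1 - x)
q(J)*(-338 + j(-12)) = ((-4)²*(1 - 1*(-4)))*(-338 + (-5 + 2*(-12))) = (16*(1 + 4))*(-338 + (-5 - 24)) = (16*5)*(-338 - 29) = 80*(-367) = -29360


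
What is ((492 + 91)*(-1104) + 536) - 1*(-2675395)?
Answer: 2032299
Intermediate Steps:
((492 + 91)*(-1104) + 536) - 1*(-2675395) = (583*(-1104) + 536) + 2675395 = (-643632 + 536) + 2675395 = -643096 + 2675395 = 2032299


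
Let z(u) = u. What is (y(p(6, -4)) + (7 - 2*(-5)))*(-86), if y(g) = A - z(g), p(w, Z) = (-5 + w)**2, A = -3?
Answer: -1118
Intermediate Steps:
y(g) = -3 - g
(y(p(6, -4)) + (7 - 2*(-5)))*(-86) = ((-3 - (-5 + 6)**2) + (7 - 2*(-5)))*(-86) = ((-3 - 1*1**2) + (7 + 10))*(-86) = ((-3 - 1*1) + 17)*(-86) = ((-3 - 1) + 17)*(-86) = (-4 + 17)*(-86) = 13*(-86) = -1118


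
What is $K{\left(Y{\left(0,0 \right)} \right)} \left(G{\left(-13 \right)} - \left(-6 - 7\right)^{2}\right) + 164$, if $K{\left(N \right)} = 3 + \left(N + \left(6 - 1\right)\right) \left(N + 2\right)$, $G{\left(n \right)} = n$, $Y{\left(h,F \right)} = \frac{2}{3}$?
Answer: $- \frac{28190}{9} \approx -3132.2$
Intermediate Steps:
$Y{\left(h,F \right)} = \frac{2}{3}$ ($Y{\left(h,F \right)} = 2 \cdot \frac{1}{3} = \frac{2}{3}$)
$K{\left(N \right)} = 3 + \left(2 + N\right) \left(5 + N\right)$ ($K{\left(N \right)} = 3 + \left(N + \left(6 - 1\right)\right) \left(2 + N\right) = 3 + \left(N + 5\right) \left(2 + N\right) = 3 + \left(5 + N\right) \left(2 + N\right) = 3 + \left(2 + N\right) \left(5 + N\right)$)
$K{\left(Y{\left(0,0 \right)} \right)} \left(G{\left(-13 \right)} - \left(-6 - 7\right)^{2}\right) + 164 = \left(13 + \left(\frac{2}{3}\right)^{2} + 7 \cdot \frac{2}{3}\right) \left(-13 - \left(-6 - 7\right)^{2}\right) + 164 = \left(13 + \frac{4}{9} + \frac{14}{3}\right) \left(-13 - \left(-13\right)^{2}\right) + 164 = \frac{163 \left(-13 - 169\right)}{9} + 164 = \frac{163}{9} \left(-182\right) + 164 = - \frac{29666}{9} + 164 = - \frac{28190}{9}$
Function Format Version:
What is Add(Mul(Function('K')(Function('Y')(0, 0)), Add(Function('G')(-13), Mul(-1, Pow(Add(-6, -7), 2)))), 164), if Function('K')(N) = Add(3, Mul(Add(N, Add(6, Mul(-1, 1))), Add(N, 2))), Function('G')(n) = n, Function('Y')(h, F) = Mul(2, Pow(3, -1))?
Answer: Rational(-28190, 9) ≈ -3132.2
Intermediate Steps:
Function('Y')(h, F) = Rational(2, 3) (Function('Y')(h, F) = Mul(2, Rational(1, 3)) = Rational(2, 3))
Function('K')(N) = Add(3, Mul(Add(2, N), Add(5, N))) (Function('K')(N) = Add(3, Mul(Add(N, Add(6, -1)), Add(2, N))) = Add(3, Mul(Add(N, 5), Add(2, N))) = Add(3, Mul(Add(5, N), Add(2, N))) = Add(3, Mul(Add(2, N), Add(5, N))))
Add(Mul(Function('K')(Function('Y')(0, 0)), Add(Function('G')(-13), Mul(-1, Pow(Add(-6, -7), 2)))), 164) = Add(Mul(Add(13, Pow(Rational(2, 3), 2), Mul(7, Rational(2, 3))), Add(-13, Mul(-1, Pow(Add(-6, -7), 2)))), 164) = Add(Mul(Add(13, Rational(4, 9), Rational(14, 3)), Add(-13, Mul(-1, Pow(-13, 2)))), 164) = Add(Mul(Rational(163, 9), Add(-13, Mul(-1, 169))), 164) = Add(Mul(Rational(163, 9), Add(-13, -169)), 164) = Add(Mul(Rational(163, 9), -182), 164) = Add(Rational(-29666, 9), 164) = Rational(-28190, 9)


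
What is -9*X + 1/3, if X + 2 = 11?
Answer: -242/3 ≈ -80.667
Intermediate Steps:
X = 9 (X = -2 + 11 = 9)
-9*X + 1/3 = -9*9 + 1/3 = -81 + ⅓ = -242/3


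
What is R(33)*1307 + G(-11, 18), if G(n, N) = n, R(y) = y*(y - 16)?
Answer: 733216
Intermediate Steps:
R(y) = y*(-16 + y)
R(33)*1307 + G(-11, 18) = (33*(-16 + 33))*1307 - 11 = (33*17)*1307 - 11 = 561*1307 - 11 = 733227 - 11 = 733216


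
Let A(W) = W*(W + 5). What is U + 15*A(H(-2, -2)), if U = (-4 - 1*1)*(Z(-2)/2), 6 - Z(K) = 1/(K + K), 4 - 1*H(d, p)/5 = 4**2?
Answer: 395875/8 ≈ 49484.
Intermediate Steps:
H(d, p) = -60 (H(d, p) = 20 - 5*4**2 = 20 - 5*16 = 20 - 80 = -60)
Z(K) = 6 - 1/(2*K) (Z(K) = 6 - 1/(K + K) = 6 - 1/(2*K))
A(W) = W*(5 + W)
U = -125/8 (U = (-4 - 1*1)*((6 - 1/2/(-2))/2) = (-4 - 1)*((6 - 1/2*(-1/2))*(1/2)) = -5*(6 + 1/4)/2 = -125/(4*2) = -5*25/8 = -125/8 ≈ -15.625)
U + 15*A(H(-2, -2)) = -125/8 + 15*(-60*(5 - 60)) = -125/8 + 15*(-60*(-55)) = -125/8 + 15*3300 = -125/8 + 49500 = 395875/8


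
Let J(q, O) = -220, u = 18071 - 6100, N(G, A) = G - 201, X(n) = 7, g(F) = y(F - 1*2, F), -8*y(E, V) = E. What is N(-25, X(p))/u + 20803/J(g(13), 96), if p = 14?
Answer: -249082433/2633620 ≈ -94.578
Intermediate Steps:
y(E, V) = -E/8
g(F) = ¼ - F/8 (g(F) = -(F - 1*2)/8 = -(F - 2)/8 = -(-2 + F)/8 = ¼ - F/8)
N(G, A) = -201 + G
u = 11971
N(-25, X(p))/u + 20803/J(g(13), 96) = (-201 - 25)/11971 + 20803/(-220) = -226*1/11971 + 20803*(-1/220) = -226/11971 - 20803/220 = -249082433/2633620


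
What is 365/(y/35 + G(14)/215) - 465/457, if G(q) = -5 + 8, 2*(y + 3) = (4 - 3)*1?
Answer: -502163495/79061 ≈ -6351.6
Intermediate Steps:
y = -5/2 (y = -3 + ((4 - 3)*1)/2 = -3 + (1*1)/2 = -3 + (1/2)*1 = -3 + 1/2 = -5/2 ≈ -2.5000)
G(q) = 3
365/(y/35 + G(14)/215) - 465/457 = 365/(-5/2/35 + 3/215) - 465/457 = 365/(-5/2*1/35 + 3*(1/215)) - 465*1/457 = 365/(-1/14 + 3/215) - 465/457 = 365/(-173/3010) - 465/457 = 365*(-3010/173) - 465/457 = -1098650/173 - 465/457 = -502163495/79061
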